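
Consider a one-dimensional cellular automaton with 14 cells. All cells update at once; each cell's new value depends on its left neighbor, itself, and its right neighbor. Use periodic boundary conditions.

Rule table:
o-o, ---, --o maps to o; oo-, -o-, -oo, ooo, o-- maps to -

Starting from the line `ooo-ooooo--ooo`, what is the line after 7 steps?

---o------o---
ooo--ooooo--oo
----o------o--
oooo--ooooo--o
-----o------o-
ooooo--ooooo--
------o------o

------o------o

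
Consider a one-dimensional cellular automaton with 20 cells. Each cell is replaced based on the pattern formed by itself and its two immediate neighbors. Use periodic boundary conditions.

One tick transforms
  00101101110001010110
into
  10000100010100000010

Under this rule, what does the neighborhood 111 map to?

0

At position 8 the neighborhood is 111; the next row has 0 there.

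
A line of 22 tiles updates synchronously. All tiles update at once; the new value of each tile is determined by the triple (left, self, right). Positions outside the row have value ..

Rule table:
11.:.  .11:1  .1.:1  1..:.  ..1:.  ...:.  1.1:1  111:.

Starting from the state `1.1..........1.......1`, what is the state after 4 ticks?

tick 1: 111..........1.......1
tick 2: 1............1.......1
tick 3: 1............1.......1  (fixed point — unchanged through tick 4)

1............1.......1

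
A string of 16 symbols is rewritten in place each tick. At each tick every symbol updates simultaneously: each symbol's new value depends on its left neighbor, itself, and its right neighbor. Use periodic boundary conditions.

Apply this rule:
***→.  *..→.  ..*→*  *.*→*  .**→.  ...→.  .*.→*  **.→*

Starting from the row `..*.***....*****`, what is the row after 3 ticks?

.***..*...*....*
*..*.**..**...**
*.***.*.*.*..*..

*.***.*.*.*..*..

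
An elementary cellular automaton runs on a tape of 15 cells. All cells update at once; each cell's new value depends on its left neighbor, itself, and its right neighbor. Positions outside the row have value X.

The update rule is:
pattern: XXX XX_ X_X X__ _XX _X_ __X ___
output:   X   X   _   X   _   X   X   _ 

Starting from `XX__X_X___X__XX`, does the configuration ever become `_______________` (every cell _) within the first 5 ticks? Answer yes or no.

tick 1: XXXXX_XX_XXXX_X
tick 2: XXXXX__X__XXX__
tick 3: XXXXXXXXXX_XXXX
tick 4: XXXXXXXXXX__XXX
tick 5: XXXXXXXXXXXX_XX
tick 5 is XXXXXXXXXXXX_XX, still not uniform _

no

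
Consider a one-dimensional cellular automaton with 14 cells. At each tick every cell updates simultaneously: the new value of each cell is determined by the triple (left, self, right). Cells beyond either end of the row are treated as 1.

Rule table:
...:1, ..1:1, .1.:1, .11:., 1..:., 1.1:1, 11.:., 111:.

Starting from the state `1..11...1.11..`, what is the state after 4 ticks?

..11.11.....1.

..1...1111...1
.11.11.....11.
1..1...1111..1
..11.11.....1.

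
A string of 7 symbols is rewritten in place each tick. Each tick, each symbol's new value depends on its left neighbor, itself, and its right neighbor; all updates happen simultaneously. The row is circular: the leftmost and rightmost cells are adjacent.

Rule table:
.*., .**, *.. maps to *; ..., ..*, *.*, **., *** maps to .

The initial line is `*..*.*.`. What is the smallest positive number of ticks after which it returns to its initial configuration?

tick 1: **.*.*.
tick 2: *..*.*.

2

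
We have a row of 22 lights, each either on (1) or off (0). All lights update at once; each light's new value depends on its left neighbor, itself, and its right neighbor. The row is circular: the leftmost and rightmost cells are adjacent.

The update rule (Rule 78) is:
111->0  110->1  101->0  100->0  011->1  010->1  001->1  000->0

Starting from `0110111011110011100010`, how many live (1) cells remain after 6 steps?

step 1: 1110101010010110100110
step 2: 1010101010110110101110
step 3: 1010101010110110101010
step 4: 1010101010110110101010  (fixed point — unchanged through step 6)
count of 1: 12

12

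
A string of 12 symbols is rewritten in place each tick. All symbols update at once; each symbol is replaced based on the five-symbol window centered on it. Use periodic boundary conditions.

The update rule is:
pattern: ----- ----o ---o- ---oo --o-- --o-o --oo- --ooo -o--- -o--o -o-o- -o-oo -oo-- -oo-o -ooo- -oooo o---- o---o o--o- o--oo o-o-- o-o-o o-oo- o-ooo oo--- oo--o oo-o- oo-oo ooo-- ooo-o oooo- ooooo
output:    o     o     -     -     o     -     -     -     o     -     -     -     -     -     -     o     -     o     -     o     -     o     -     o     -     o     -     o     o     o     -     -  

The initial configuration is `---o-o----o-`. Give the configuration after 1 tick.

-o----o-o-oo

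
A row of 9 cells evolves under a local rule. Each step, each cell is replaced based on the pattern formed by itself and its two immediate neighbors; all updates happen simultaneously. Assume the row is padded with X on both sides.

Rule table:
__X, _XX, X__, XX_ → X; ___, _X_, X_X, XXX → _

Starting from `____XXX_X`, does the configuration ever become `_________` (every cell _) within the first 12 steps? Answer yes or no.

no

X__XX_X_X
XXXXX___X
____XX_XX
X__XXX_X_
XXXX_X___
___X__X_X
X_X_XX__X
X___XXXXX
XX_XX____
_X_XXX__X
___X_XXXX
X_X__X___
step 12 is X_X__X___, still not uniform _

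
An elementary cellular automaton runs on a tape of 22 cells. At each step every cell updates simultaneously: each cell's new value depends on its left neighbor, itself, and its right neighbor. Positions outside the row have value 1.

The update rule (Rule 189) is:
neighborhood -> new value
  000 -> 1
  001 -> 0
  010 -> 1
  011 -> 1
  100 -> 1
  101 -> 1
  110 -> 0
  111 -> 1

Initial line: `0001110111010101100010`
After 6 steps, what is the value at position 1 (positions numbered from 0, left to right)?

1

1101101110111111011011
1011011101111110110111
0110111011111101101111
1101110111111011011111
1011101111110110111111
0111011111101101111111
position 1 holds 1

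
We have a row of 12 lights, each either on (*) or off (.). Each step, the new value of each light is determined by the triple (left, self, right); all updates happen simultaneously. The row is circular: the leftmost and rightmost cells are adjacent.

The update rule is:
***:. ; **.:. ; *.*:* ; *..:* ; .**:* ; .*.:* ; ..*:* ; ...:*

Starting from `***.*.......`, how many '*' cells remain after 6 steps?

*..*********
.***........
**..********
..***.......
***..*******
...***......
count of *: 3

3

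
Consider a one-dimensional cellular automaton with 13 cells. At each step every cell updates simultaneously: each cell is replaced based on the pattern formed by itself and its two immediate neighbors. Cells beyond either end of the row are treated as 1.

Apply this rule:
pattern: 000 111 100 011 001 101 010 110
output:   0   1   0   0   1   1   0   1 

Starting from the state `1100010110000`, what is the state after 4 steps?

1111010001010

1100101010001
1101010100010
1110101000101
1111010001010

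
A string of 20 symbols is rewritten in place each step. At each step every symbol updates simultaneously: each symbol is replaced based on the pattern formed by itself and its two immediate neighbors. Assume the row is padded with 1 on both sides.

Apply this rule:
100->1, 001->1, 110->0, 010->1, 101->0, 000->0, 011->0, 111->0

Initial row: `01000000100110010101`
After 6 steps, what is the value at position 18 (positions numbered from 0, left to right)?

step 1: 01100001111001110100
step 2: 00010010000110000111
step 3: 10111111001001001000
step 4: 00000000111111111101
step 5: 10000001000000000000
step 6: 01000011100000000001
position 18 holds 0

0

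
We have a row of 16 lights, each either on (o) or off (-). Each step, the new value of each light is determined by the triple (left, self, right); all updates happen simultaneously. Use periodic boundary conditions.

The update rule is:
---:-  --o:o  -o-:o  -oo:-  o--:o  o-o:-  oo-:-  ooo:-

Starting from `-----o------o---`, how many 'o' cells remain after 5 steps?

----ooo----ooo--
---o---o--o---o-
--ooo-oooooo-ooo
oo--------------
--o------------o
count of o: 2

2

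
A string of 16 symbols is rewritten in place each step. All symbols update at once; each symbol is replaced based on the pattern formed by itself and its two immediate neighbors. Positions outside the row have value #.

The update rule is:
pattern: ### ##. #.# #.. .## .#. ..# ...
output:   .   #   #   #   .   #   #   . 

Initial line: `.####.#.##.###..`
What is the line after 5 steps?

#...####.##..###
##.#...##.###...
.####.#.##..##.#
#...####.###.##.
##.#...##..##.##

##.#...##..##.##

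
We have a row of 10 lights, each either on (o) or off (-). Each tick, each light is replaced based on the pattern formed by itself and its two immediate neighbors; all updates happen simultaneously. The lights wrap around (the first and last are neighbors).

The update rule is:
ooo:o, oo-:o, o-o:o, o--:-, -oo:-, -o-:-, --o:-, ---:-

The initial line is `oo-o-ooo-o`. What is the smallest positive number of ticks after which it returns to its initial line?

10

ooo-o-ooo-
-ooo-o-ooo
o-ooo-o-oo
oo-ooo-o-o
ooo-ooo-o-
-ooo-ooo-o
o-ooo-ooo-
-o-ooo-ooo
o-o-ooo-oo
oo-o-ooo-o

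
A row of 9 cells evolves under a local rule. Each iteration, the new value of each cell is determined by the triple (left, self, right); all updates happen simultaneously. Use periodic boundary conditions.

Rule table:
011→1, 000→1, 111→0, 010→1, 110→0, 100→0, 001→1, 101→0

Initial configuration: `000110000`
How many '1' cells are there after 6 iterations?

2

111100111
000001100
111111001
000000011
011111110
110000000
count of 1: 2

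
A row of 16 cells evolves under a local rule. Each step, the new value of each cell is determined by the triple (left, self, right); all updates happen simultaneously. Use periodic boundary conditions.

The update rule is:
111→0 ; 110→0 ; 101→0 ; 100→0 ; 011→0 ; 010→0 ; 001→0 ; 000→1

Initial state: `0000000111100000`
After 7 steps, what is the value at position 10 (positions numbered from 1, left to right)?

1111110000001111
0000000111100000  (repeats step 0; period 2)
step 7: 1111110000001111
position 10 holds 0

0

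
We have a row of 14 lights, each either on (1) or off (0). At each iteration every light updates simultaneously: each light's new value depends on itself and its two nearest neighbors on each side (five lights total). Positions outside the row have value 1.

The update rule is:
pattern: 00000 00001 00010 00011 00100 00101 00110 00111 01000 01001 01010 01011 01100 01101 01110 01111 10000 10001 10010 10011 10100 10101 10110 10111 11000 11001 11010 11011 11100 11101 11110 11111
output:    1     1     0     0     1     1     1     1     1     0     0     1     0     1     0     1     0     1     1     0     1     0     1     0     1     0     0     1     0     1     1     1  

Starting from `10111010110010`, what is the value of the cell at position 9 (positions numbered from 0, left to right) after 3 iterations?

1

11001001100111
10011001000111
00010011110111
position 9 holds 1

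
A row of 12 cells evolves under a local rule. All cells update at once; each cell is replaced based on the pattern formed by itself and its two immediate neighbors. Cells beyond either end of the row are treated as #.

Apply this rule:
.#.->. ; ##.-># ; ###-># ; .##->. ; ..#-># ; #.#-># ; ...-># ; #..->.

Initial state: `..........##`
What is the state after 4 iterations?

###.########

.#########.#
#.#########.
##.#########
###.########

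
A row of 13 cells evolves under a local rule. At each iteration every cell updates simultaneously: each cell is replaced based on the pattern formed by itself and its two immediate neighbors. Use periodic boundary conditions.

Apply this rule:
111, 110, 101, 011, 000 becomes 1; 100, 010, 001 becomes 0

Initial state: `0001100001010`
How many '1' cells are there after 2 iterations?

8

1101101100100
1111111100000
count of 1: 8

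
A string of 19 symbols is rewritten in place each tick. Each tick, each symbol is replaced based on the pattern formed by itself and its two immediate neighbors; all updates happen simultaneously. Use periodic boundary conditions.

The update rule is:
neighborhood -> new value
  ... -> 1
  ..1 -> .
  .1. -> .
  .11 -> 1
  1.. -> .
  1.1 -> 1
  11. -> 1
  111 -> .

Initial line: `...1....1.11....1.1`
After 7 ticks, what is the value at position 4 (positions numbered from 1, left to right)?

1

tick 1: .1...11..111.11..1.
tick 2: ...1.11..1.1111....
tick 3: 11..111...11..1.111
tick 4: .1..1.1.1.11...11..
tick 5: .....1.1.111.1.11.1
tick 6: .111..1.11.11.1111.
tick 7: .1.1...11111111..1.
position 4 holds 1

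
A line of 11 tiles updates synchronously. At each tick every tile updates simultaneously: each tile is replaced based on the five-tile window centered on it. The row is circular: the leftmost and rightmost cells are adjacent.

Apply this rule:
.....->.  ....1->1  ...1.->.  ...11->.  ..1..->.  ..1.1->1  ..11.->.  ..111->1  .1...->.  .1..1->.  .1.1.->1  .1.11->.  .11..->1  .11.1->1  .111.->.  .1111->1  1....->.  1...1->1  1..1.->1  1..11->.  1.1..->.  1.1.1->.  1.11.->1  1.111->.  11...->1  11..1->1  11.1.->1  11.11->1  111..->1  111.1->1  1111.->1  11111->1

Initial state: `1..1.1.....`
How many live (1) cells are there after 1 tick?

..111....1.
count of 1: 4

4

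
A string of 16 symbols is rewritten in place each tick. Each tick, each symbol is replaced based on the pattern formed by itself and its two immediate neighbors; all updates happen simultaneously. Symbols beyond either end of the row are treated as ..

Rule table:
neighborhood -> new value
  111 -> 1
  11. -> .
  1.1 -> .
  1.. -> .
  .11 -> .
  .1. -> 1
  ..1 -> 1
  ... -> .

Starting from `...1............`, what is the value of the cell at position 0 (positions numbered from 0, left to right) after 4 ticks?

.

tick 1: ..11............
tick 2: .1..............
tick 3: 11..............
tick 4: ................
position 0 holds .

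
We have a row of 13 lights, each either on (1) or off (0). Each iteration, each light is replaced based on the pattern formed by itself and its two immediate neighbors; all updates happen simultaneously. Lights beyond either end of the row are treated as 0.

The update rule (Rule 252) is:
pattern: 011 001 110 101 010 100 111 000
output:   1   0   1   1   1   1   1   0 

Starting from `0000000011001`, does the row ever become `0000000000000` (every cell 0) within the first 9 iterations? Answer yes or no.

no

iteration 1: 0000000011101
iteration 2: 0000000011111
iteration 3: 0000000011111  (fixed point — unchanged through iteration 9)
iteration 9 is 0000000011111, still not uniform 0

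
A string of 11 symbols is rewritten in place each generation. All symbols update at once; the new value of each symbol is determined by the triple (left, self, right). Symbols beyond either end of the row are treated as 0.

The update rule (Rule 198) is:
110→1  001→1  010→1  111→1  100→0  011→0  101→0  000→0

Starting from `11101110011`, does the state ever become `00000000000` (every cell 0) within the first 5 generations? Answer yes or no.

no

01100110101
10101010101
10101010101  (fixed point — unchanged through generation 5)
generation 5 is 10101010101, still not uniform 0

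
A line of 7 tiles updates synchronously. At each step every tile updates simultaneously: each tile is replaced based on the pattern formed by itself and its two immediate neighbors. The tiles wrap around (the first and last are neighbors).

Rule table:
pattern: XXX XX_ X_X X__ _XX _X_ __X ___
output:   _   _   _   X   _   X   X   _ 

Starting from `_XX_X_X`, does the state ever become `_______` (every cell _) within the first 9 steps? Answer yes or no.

yes

____X_X
X__XX_X
_XX____
X__X___
XXXXX_X
_______
all cells are _ at step 6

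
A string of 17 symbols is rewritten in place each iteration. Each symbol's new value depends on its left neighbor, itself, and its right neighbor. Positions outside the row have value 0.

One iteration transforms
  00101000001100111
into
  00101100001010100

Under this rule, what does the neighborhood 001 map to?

At position 1 the neighborhood is 001; the next row has 0 there.

0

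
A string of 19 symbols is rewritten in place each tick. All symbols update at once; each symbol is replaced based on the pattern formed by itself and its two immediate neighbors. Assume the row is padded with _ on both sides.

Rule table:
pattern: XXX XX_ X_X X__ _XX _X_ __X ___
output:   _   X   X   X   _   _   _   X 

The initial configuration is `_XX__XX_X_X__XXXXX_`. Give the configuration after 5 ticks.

tick 1: __XX__XX_X_X_____XX
tick 2: X__XX__XX_X_XXXX__X
tick 3: _X__XX__XX_X___XX__
tick 4: __X__XX__XX_XX__XXX
tick 5: X__X__XX__XX_XX___X

X__X__XX__XX_XX___X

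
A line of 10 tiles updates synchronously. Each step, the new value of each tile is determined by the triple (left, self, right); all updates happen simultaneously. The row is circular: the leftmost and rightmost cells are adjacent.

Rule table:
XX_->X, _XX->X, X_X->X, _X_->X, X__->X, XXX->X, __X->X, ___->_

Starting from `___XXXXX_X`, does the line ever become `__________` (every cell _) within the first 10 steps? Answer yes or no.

step 1: X_XXXXXXXX
step 2: XXXXXXXXXX
step 3: XXXXXXXXXX  (fixed point — unchanged through step 10)
step 10 is XXXXXXXXXX, still not uniform _

no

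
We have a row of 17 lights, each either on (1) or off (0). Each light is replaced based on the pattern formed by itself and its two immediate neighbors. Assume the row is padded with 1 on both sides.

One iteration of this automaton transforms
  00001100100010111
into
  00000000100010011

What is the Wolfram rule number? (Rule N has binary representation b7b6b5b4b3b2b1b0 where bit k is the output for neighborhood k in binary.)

132

position 15: 111 → 1  (bit 7 = 1)
position 5: 110 → 0  (bit 6 = 0)
position 13: 101 → 0  (bit 5 = 0)
position 0: 100 → 0  (bit 4 = 0)
position 4: 011 → 0  (bit 3 = 0)
position 8: 010 → 1  (bit 2 = 1)
position 3: 001 → 0  (bit 1 = 0)
position 1: 000 → 0  (bit 0 = 0)
bits b7..b0 = 10000100 = 132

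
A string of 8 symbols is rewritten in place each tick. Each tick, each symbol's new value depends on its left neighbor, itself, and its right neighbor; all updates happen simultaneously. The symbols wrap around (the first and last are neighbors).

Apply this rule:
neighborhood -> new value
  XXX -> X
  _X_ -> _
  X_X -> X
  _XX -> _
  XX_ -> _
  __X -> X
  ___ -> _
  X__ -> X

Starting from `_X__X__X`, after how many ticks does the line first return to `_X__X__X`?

X_XX_XX_
_X__X__X

2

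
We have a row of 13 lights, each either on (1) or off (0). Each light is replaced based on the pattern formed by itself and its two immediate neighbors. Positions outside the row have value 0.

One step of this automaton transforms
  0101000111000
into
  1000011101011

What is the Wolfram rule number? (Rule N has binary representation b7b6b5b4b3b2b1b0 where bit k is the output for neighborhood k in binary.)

position 8: 111 → 0  (bit 7 = 0)
position 9: 110 → 1  (bit 6 = 1)
position 2: 101 → 0  (bit 5 = 0)
position 4: 100 → 0  (bit 4 = 0)
position 7: 011 → 1  (bit 3 = 1)
position 1: 010 → 0  (bit 2 = 0)
position 0: 001 → 1  (bit 1 = 1)
position 5: 000 → 1  (bit 0 = 1)
bits b7..b0 = 01001011 = 75

75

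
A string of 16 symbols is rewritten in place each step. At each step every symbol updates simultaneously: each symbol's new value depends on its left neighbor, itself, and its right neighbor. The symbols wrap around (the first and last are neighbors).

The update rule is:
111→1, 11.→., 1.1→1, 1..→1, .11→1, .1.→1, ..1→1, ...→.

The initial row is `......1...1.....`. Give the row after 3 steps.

...111.111.111..

step 1: .....111.111....
step 2: ....111.111.1...
step 3: ...111.111.111..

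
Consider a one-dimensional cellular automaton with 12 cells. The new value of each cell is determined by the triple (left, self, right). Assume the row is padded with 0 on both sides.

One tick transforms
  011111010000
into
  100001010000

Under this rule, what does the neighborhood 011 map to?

0

At position 1 the neighborhood is 011; the next row has 0 there.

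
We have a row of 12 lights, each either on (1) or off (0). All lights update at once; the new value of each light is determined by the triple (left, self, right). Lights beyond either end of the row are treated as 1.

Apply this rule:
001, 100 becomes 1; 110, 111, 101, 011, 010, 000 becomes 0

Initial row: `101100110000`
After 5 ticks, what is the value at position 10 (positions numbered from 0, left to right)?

000011001001
100100110110
011011000000
000000100001
100001010010
position 10 holds 1

1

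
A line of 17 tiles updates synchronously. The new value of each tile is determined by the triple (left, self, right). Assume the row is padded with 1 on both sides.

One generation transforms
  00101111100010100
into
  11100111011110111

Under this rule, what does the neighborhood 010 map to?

1

At position 2 the neighborhood is 010; the next row has 1 there.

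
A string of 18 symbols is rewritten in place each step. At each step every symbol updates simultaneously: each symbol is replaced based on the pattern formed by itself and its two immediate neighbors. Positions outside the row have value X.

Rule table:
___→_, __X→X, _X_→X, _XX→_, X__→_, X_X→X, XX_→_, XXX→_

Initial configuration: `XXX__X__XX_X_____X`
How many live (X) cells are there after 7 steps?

5

____XX_X__XX____X_
___X__XX_X_____XXX
__XX_X__XX____X___
_X__XX_X_____XX__X
XX_X__XX____X___X_
__XX_X_____XX__XXX
_X__XX____X___X___
count of X: 5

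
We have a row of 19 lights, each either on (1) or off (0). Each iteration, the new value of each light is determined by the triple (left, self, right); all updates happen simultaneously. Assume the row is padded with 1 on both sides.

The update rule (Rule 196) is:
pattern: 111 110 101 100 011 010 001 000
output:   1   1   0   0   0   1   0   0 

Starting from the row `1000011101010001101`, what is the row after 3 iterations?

1000000101010000100

1000001101010000100
1000000101010000100
1000000101010000100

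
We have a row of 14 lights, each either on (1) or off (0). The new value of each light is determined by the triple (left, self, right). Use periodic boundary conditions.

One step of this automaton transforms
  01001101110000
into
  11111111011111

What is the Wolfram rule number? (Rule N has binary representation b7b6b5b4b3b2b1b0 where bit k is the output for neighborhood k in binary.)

position 8: 111 → 0  (bit 7 = 0)
position 5: 110 → 1  (bit 6 = 1)
position 6: 101 → 1  (bit 5 = 1)
position 2: 100 → 1  (bit 4 = 1)
position 4: 011 → 1  (bit 3 = 1)
position 1: 010 → 1  (bit 2 = 1)
position 0: 001 → 1  (bit 1 = 1)
position 11: 000 → 1  (bit 0 = 1)
bits b7..b0 = 01111111 = 127

127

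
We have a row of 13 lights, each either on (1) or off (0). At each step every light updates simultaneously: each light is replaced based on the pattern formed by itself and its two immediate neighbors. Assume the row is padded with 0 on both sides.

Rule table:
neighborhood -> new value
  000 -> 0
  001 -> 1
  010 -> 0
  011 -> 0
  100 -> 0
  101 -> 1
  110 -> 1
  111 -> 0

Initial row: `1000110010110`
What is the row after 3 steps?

0101010101000

0001010101010
0010101010100
0101010101000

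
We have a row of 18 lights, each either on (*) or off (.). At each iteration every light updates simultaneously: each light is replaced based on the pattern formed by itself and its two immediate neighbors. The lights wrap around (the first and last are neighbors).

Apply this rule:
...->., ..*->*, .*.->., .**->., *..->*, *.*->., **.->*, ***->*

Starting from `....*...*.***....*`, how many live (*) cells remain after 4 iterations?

8

*..*.*.*...***..*.
.**.....*.*.****..
*.**...*.....****.
...**.*.*...*.***.
count of *: 8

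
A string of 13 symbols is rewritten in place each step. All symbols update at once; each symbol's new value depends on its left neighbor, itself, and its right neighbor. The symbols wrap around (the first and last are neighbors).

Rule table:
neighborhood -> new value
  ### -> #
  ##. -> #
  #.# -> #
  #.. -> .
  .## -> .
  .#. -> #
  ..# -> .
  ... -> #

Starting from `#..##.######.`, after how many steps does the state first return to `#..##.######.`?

step 1: #...##.######
step 2: #.#..##.#####
step 3: ###...##.####
step 4: ###.#..##.###
step 5: #####...##.##
step 6: #####.#..##.#
step 7: #######...##.
step 8: .######.#..##
step 9: #.#######...#
step 10: ##.######.#..
step 11: .##.#######..
step 12: ..##.######.#
step 13: ...##.#######
step 14: .#..##.######
step 15: ##...##.#####
step 16: ##.#..##.####
step 17: ####...##.###
step 18: ####.#..##.##
step 19: ######...##.#
step 20: ######.#..##.
step 21: .#######...##
step 22: #.######.#..#
step 23: ##.#######...
step 24: .##.######.#.
step 25: ..##.#######.
step 26: #..##.######.

26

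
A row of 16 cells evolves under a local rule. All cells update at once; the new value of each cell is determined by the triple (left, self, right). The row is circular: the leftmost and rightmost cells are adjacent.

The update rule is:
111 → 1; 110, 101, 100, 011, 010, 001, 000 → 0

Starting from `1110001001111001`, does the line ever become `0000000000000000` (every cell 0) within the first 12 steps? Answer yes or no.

yes

step 1: 1100000000110000
step 2: 0000000000000000
all cells are 0 at step 2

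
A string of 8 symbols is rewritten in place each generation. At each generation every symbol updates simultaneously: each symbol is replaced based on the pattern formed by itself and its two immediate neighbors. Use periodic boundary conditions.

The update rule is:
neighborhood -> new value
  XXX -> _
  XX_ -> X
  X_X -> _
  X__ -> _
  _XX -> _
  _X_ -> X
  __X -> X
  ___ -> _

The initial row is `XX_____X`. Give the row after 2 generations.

XX___XX_

_X____X_
XX___XX_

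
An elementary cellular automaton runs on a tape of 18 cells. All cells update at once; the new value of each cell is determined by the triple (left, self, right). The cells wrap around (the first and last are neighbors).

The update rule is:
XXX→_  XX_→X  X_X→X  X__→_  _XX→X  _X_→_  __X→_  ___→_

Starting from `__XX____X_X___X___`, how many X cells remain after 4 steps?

2

step 1: __XX_____X________
step 2: __XX______________
step 3: __XX______________  (fixed point — unchanged through step 4)
count of X: 2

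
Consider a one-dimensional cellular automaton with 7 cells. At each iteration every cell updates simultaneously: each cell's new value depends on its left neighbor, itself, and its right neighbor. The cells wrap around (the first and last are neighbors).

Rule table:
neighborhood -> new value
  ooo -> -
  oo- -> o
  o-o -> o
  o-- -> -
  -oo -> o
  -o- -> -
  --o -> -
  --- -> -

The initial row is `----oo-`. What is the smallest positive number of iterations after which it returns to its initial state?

1

----oo-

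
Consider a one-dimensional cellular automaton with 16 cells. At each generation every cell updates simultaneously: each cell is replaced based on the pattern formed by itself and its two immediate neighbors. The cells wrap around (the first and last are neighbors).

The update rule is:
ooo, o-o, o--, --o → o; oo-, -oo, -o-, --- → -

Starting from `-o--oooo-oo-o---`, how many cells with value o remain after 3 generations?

8

o-oo-oo-o--o-o--
-o--o--o-oo-o-oo
o-oo-oo-o--o-o--
count of o: 8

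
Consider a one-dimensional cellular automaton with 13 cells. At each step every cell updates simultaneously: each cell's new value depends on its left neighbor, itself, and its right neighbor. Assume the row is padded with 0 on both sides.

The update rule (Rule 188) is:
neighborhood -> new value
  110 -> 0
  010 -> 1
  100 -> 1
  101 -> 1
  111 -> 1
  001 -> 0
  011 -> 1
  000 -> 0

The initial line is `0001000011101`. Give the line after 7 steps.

0001100011011
0001010010110
0001111011101
0001110111011
0001101110110
0001011101101
0001111011011

0001111011011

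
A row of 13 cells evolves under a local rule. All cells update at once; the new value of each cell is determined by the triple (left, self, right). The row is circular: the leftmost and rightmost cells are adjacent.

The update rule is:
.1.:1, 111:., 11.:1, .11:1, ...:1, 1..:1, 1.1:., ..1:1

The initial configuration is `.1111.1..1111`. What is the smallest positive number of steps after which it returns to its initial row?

2

.1..1.1111..1
.1111.1..1111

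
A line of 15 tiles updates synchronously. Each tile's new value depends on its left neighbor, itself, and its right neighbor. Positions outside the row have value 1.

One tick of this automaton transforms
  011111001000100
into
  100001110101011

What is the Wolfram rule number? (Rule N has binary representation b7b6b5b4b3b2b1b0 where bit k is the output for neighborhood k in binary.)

position 2: 111 → 0  (bit 7 = 0)
position 5: 110 → 1  (bit 6 = 1)
position 0: 101 → 1  (bit 5 = 1)
position 6: 100 → 1  (bit 4 = 1)
position 1: 011 → 0  (bit 3 = 0)
position 8: 010 → 0  (bit 2 = 0)
position 7: 001 → 1  (bit 1 = 1)
position 10: 000 → 0  (bit 0 = 0)
bits b7..b0 = 01110010 = 114

114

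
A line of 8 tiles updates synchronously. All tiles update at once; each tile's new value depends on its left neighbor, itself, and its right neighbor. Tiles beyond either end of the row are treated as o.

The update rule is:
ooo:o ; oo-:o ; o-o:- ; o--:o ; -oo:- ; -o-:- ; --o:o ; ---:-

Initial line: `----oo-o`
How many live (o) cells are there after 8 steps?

7

o--o-o--
ooo---oo
oooo-o-o
oooo----
ooooo--o
ooooooo-
ooooooo-  (fixed point — unchanged through step 8)
count of o: 7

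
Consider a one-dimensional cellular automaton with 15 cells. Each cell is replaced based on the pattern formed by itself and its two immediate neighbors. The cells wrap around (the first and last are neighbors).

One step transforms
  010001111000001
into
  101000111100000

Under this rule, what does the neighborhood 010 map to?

0

At position 1 the neighborhood is 010; the next row has 0 there.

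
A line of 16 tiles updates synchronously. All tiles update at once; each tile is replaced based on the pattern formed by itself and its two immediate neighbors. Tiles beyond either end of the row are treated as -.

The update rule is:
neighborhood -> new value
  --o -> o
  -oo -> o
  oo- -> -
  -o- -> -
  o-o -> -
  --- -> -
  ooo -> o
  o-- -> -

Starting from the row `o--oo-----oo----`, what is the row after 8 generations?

--oo------------

--oo-----oo-----
-oo-----oo------
oo-----oo-------
o-----oo--------
-----oo---------
----oo----------
---oo-----------
--oo------------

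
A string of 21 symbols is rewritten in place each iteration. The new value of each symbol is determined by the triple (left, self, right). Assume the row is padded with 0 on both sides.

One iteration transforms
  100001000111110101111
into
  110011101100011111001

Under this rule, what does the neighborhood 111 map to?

At position 10 the neighborhood is 111; the next row has 0 there.

0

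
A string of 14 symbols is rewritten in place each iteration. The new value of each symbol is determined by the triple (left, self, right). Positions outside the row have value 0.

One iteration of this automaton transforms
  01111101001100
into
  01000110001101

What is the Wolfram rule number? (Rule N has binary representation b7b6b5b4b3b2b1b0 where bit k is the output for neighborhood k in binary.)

position 2: 111 → 0  (bit 7 = 0)
position 5: 110 → 1  (bit 6 = 1)
position 6: 101 → 1  (bit 5 = 1)
position 8: 100 → 0  (bit 4 = 0)
position 1: 011 → 1  (bit 3 = 1)
position 7: 010 → 0  (bit 2 = 0)
position 0: 001 → 0  (bit 1 = 0)
position 13: 000 → 1  (bit 0 = 1)
bits b7..b0 = 01101001 = 105

105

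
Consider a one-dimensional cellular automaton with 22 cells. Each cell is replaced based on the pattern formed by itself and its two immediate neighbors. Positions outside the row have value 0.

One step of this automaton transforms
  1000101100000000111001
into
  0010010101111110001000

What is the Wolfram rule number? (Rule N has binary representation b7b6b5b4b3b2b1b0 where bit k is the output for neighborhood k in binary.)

97

position 17: 111 → 0  (bit 7 = 0)
position 7: 110 → 1  (bit 6 = 1)
position 5: 101 → 1  (bit 5 = 1)
position 1: 100 → 0  (bit 4 = 0)
position 6: 011 → 0  (bit 3 = 0)
position 0: 010 → 0  (bit 2 = 0)
position 3: 001 → 0  (bit 1 = 0)
position 2: 000 → 1  (bit 0 = 1)
bits b7..b0 = 01100001 = 97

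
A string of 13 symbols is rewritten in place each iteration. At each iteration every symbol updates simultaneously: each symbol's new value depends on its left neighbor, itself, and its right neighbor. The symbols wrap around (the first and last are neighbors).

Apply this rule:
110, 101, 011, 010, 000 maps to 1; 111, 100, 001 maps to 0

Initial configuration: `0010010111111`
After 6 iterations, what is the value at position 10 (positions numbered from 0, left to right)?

1

0010011100001
0010010101101
0010011111111
0010010000001
0010010111101
0010011100111
position 10 holds 1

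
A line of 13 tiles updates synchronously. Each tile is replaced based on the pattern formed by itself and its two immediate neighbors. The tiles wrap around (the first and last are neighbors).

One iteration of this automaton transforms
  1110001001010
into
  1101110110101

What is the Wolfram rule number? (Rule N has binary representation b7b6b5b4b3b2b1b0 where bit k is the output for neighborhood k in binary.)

position 1: 111 → 1  (bit 7 = 1)
position 2: 110 → 0  (bit 6 = 0)
position 10: 101 → 1  (bit 5 = 1)
position 3: 100 → 1  (bit 4 = 1)
position 0: 011 → 1  (bit 3 = 1)
position 6: 010 → 0  (bit 2 = 0)
position 5: 001 → 1  (bit 1 = 1)
position 4: 000 → 1  (bit 0 = 1)
bits b7..b0 = 10111011 = 187

187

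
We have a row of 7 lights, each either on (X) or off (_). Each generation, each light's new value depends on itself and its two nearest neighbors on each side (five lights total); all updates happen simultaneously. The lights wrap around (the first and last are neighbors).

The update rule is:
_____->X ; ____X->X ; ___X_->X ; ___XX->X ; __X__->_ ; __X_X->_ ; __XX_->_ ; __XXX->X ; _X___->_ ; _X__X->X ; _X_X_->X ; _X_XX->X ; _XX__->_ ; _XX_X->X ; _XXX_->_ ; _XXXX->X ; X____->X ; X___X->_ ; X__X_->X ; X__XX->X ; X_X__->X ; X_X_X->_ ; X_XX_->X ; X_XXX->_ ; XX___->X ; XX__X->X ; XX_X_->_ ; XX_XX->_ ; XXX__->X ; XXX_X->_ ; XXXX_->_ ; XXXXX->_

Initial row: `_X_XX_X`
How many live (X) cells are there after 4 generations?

5

X_XXX__
_X__XXX
_XXXX__
XXX_XX_
count of X: 5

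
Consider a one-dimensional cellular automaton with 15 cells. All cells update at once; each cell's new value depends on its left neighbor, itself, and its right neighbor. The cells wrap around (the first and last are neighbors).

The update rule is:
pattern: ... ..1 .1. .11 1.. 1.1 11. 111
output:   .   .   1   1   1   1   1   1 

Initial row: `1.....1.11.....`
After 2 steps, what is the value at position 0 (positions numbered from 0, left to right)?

1

step 1: 11....11111....
step 2: 111...111111...
position 0 holds 1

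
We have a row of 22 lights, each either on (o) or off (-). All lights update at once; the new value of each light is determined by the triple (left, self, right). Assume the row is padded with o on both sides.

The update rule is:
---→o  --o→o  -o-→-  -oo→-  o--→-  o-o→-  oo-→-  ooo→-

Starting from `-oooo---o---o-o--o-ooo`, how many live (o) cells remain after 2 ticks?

13

------oo--oo----o-----
-ooooo---o---ooo--oooo
count of o: 13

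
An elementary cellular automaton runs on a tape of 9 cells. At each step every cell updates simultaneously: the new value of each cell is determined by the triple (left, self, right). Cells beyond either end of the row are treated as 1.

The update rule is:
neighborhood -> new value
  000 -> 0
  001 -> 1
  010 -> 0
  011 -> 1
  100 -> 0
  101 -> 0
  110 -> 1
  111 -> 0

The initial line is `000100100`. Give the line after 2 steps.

010010011

001001001
010010011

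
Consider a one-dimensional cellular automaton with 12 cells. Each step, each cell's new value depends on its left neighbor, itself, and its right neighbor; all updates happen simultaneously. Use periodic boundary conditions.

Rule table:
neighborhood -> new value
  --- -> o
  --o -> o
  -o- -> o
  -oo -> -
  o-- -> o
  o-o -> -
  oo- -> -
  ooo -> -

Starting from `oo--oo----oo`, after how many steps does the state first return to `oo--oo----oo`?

--oo--oooo--
oo--oo----oo

2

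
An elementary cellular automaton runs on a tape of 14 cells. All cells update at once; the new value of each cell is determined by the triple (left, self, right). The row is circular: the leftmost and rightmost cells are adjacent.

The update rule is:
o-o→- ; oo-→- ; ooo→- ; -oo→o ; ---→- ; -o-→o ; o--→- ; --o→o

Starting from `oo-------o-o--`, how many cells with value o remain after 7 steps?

o-------oo-o-o
-------oo--o-o
------oo--oo-o
-----oo--oo--o
----oo--oo--oo
---oo--oo--oo-
--oo--oo--oo--
count of o: 6

6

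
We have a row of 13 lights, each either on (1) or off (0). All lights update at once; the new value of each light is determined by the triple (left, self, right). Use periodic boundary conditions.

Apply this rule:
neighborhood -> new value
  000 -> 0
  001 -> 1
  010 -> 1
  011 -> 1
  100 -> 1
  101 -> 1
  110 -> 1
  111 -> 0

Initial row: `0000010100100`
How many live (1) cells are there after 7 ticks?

4

0000111111110
0001100000011
1011110000111
1110011001100
1011111111111
1110000000000
1011000000001
count of 1: 4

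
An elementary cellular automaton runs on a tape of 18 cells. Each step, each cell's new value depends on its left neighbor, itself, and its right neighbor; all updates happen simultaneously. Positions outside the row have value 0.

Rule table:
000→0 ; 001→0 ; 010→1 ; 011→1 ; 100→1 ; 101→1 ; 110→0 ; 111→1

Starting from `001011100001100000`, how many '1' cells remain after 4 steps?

12

step 1: 001111010001010000
step 2: 001110111001111000
step 3: 001101110101110100
step 4: 001011101111101110
count of 1: 12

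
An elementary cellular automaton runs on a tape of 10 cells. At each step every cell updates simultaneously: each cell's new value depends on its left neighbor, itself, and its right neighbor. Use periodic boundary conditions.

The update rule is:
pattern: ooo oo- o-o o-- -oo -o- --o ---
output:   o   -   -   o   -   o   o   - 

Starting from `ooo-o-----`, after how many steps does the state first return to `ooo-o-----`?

-o--oo---o
-ooo--o-oo
--o-ooo---
-oo--o-o--
o--ooo-oo-
ooo-o-----

6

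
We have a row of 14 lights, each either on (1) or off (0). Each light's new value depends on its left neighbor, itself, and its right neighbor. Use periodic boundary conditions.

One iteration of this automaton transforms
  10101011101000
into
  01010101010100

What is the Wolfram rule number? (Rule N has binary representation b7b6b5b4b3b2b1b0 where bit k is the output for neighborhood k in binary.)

176

position 7: 111 → 1  (bit 7 = 1)
position 8: 110 → 0  (bit 6 = 0)
position 1: 101 → 1  (bit 5 = 1)
position 11: 100 → 1  (bit 4 = 1)
position 6: 011 → 0  (bit 3 = 0)
position 0: 010 → 0  (bit 2 = 0)
position 13: 001 → 0  (bit 1 = 0)
position 12: 000 → 0  (bit 0 = 0)
bits b7..b0 = 10110000 = 176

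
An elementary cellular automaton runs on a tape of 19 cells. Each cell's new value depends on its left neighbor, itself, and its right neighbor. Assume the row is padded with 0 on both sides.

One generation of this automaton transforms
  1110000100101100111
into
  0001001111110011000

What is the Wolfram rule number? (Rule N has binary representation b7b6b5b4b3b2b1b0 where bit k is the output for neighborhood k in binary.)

position 1: 111 → 0  (bit 7 = 0)
position 2: 110 → 0  (bit 6 = 0)
position 11: 101 → 1  (bit 5 = 1)
position 3: 100 → 1  (bit 4 = 1)
position 0: 011 → 0  (bit 3 = 0)
position 7: 010 → 1  (bit 2 = 1)
position 6: 001 → 1  (bit 1 = 1)
position 4: 000 → 0  (bit 0 = 0)
bits b7..b0 = 00110110 = 54

54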